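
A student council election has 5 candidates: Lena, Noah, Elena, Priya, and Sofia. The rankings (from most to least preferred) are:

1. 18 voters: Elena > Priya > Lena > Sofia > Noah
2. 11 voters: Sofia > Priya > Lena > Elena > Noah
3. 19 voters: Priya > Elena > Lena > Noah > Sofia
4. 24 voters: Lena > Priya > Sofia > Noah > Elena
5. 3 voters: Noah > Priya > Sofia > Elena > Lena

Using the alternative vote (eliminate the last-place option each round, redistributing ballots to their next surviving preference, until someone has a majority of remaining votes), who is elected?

Round 1: Lena 24, Noah 3, Elena 18, Priya 19, Sofia 11. Eliminate Noah.
Round 2: Lena 24, Elena 18, Priya 22, Sofia 11. Eliminate Sofia.
Round 3: Lena 24, Elena 18, Priya 33. Eliminate Elena.
Round 4: Lena 24, Priya 51. Priya has a majority.

Priya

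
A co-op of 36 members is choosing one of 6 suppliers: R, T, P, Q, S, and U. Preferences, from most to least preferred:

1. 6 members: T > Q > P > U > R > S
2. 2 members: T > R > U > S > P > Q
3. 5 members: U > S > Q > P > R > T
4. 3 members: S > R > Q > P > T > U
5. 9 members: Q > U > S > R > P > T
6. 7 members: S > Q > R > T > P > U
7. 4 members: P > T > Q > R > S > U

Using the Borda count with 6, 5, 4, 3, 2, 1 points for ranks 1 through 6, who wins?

Q

R: 6·2 + 2·5 + 5·2 + 3·5 + 9·3 + 7·4 + 4·3 = 114
T: 6·6 + 2·6 + 5·1 + 3·2 + 9·1 + 7·3 + 4·5 = 109
P: 6·4 + 2·2 + 5·3 + 3·3 + 9·2 + 7·2 + 4·6 = 108
Q: 6·5 + 2·1 + 5·4 + 3·4 + 9·6 + 7·5 + 4·4 = 169
S: 6·1 + 2·3 + 5·5 + 3·6 + 9·4 + 7·6 + 4·2 = 141
U: 6·3 + 2·4 + 5·6 + 3·1 + 9·5 + 7·1 + 4·1 = 115
Q has the highest Borda score (169).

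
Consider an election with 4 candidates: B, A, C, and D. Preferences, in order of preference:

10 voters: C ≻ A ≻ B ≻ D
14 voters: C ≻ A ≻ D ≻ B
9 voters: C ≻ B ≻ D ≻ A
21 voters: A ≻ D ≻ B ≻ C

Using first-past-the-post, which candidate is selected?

First-place votes: B 0, A 21, C 33, D 0.
C has the most first-place votes.

C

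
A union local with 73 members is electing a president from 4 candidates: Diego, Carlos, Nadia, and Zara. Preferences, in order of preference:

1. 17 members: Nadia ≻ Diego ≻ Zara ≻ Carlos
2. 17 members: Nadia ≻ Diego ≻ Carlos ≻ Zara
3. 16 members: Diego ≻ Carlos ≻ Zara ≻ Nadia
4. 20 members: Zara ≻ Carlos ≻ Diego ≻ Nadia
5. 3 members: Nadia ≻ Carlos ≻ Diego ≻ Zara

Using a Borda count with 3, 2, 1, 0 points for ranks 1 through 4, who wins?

Diego: 17·2 + 17·2 + 16·3 + 20·1 + 3·1 = 139
Carlos: 17·0 + 17·1 + 16·2 + 20·2 + 3·2 = 95
Nadia: 17·3 + 17·3 + 16·0 + 20·0 + 3·3 = 111
Zara: 17·1 + 17·0 + 16·1 + 20·3 + 3·0 = 93
Diego has the highest Borda score (139).

Diego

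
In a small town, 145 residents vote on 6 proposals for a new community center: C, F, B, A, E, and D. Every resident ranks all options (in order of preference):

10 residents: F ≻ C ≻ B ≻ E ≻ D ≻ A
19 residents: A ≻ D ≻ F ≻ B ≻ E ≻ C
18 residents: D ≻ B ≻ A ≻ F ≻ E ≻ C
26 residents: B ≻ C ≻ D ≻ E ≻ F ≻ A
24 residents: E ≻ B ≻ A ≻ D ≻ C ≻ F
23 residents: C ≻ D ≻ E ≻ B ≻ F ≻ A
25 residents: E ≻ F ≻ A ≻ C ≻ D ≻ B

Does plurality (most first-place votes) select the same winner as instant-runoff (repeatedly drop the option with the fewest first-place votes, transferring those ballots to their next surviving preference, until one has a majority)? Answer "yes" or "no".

Plurality — first-place votes: C 23, F 10, B 26, A 19, E 49, D 18. Winner: E.
Instant-runoff — R1 C 23, F 10, B 26, A 19, E 49, D 18 (F out); R2 C 33, B 26, A 19, E 49, D 18 (D out); R3 C 33, B 44, A 19, E 49 (A out); R4 C 33, B 63, E 49 (C out); R5 B 73, E 72 (B winner). Winner: B.
The two methods disagree.

no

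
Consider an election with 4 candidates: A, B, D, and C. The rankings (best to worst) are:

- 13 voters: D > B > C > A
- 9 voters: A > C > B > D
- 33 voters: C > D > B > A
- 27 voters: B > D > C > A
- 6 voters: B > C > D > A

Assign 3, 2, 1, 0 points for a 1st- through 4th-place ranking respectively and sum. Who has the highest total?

C

A: 13·0 + 9·3 + 33·0 + 27·0 + 6·0 = 27
B: 13·2 + 9·1 + 33·1 + 27·3 + 6·3 = 167
D: 13·3 + 9·0 + 33·2 + 27·2 + 6·1 = 165
C: 13·1 + 9·2 + 33·3 + 27·1 + 6·2 = 169
C has the highest Borda score (169).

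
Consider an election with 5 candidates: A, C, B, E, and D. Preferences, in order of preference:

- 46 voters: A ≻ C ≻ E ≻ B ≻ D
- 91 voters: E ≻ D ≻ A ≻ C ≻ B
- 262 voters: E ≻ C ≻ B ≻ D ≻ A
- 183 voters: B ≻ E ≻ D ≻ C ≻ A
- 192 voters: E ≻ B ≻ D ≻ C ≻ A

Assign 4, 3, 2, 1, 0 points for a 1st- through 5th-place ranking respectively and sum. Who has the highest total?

E

A: 46·4 + 91·2 + 262·0 + 183·0 + 192·0 = 366
C: 46·3 + 91·1 + 262·3 + 183·1 + 192·1 = 1390
B: 46·1 + 91·0 + 262·2 + 183·4 + 192·3 = 1878
E: 46·2 + 91·4 + 262·4 + 183·3 + 192·4 = 2821
D: 46·0 + 91·3 + 262·1 + 183·2 + 192·2 = 1285
E has the highest Borda score (2821).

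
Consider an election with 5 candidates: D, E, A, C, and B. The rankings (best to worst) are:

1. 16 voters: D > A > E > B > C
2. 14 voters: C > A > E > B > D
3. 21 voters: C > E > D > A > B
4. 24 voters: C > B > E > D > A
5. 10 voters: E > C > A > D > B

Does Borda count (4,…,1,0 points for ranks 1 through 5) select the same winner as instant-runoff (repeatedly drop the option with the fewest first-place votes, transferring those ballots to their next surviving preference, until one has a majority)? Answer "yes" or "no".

Borda — scores: D 140, E 211, A 131, C 266, B 102. Winner: C.
Instant-runoff — R1 D 16, E 10, A 0, C 59, B 0 (C winner). Winner: C.
The two methods agree.

yes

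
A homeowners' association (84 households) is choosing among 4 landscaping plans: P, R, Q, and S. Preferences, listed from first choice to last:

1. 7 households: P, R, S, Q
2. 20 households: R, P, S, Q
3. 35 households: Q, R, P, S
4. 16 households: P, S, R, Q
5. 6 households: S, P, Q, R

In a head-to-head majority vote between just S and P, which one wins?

Voters preferring S to P: 6; preferring P to S: 78.
P wins the head-to-head.

P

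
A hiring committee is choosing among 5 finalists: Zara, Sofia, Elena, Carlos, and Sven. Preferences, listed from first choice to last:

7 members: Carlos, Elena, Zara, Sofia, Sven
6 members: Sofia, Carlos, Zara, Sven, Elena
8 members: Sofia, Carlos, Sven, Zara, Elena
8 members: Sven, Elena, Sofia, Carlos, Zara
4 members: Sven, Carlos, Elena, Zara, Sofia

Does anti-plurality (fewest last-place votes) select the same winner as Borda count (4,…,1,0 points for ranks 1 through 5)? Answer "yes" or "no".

Anti-plurality — last-place votes: Zara 8, Sofia 4, Elena 14, Carlos 0, Sven 7. Winner: Carlos.
Borda — scores: Zara 38, Sofia 79, Elena 53, Carlos 90, Sven 70. Winner: Carlos.
The two methods agree.

yes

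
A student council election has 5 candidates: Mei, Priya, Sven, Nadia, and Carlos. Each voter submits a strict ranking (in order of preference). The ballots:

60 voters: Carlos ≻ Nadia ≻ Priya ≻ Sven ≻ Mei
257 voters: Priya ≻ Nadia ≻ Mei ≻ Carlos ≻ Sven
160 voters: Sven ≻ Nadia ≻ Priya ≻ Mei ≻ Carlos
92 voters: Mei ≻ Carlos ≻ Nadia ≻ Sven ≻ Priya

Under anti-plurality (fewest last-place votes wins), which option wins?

Nadia

Last-place votes: Mei 60, Priya 92, Sven 257, Nadia 0, Carlos 160.
Nadia is ranked last by the fewest voters, so Nadia wins.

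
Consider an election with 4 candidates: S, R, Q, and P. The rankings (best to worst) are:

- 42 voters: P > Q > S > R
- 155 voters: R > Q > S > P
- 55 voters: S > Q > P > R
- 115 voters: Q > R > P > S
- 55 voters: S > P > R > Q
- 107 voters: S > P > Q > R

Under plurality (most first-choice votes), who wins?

First-place votes: S 217, R 155, Q 115, P 42.
S has the most first-place votes.

S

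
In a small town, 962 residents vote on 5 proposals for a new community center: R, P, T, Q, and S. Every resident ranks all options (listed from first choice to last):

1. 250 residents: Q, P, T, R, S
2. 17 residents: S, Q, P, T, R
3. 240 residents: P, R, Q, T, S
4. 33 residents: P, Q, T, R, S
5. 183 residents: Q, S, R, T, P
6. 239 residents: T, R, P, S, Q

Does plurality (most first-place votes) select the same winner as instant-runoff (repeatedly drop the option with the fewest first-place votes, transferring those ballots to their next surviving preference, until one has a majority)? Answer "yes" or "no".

no

Plurality — first-place votes: R 0, P 273, T 239, Q 433, S 17. Winner: Q.
Instant-runoff — R1 R 0, P 273, T 239, Q 433, S 17 (R out); R2 P 273, T 239, Q 433, S 17 (S out); R3 P 273, T 239, Q 450 (T out); R4 P 512, Q 450 (P winner). Winner: P.
The two methods disagree.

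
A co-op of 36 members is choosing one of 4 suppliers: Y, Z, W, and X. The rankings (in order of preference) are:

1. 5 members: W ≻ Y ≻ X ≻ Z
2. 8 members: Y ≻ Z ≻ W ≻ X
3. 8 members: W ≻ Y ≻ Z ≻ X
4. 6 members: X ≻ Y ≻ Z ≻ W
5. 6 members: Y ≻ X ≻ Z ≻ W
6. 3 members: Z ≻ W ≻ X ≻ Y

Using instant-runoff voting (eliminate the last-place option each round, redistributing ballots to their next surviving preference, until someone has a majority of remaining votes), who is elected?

Y

Round 1: Y 14, Z 3, W 13, X 6. Eliminate Z.
Round 2: Y 14, W 16, X 6. Eliminate X.
Round 3: Y 20, W 16. Y has a majority.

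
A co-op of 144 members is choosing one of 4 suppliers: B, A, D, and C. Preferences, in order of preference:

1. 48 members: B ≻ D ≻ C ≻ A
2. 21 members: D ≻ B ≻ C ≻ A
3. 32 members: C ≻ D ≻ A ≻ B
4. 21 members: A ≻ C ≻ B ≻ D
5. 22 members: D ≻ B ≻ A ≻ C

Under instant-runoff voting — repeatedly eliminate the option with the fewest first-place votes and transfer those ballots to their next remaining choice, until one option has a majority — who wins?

B

Round 1: B 48, A 21, D 43, C 32. Eliminate A.
Round 2: B 48, D 43, C 53. Eliminate D.
Round 3: B 91, C 53. B has a majority.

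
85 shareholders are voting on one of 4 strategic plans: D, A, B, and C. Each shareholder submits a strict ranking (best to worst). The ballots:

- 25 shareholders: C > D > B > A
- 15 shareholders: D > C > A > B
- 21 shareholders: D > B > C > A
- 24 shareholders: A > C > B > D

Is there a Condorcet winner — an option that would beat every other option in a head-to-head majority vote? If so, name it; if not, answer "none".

C

C vs D: 49–36 for C.
C vs A: 61–24 for C.
C vs B: 64–21 for C.
C beats every other option head-to-head.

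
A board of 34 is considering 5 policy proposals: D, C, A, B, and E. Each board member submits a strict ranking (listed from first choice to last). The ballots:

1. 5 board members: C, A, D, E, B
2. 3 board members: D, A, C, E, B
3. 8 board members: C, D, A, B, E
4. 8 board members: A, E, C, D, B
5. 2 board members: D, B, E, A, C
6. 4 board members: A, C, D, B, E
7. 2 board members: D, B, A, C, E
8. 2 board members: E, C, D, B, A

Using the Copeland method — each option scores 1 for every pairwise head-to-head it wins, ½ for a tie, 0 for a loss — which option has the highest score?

A

D: beats B and E; ties A; loses to C → score 2.5.
C: beats D, B, and E; loses to A → score 3.
A: beats C, B, and E; ties D → score 3.5.
B: loses to D, C, A, and E → score 0.
E: beats B; loses to D, C, and A → score 1.
A has the best pairwise record.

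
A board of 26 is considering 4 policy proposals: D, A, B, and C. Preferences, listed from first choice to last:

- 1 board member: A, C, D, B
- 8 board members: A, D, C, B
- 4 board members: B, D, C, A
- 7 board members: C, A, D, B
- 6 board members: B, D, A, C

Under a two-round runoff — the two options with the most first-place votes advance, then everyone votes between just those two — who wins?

Round 1 first-place votes: D 0, A 9, B 10, C 7.
B and A advance.
Runoff: B is preferred to A by 10 voters; A by 16.
A wins the runoff.

A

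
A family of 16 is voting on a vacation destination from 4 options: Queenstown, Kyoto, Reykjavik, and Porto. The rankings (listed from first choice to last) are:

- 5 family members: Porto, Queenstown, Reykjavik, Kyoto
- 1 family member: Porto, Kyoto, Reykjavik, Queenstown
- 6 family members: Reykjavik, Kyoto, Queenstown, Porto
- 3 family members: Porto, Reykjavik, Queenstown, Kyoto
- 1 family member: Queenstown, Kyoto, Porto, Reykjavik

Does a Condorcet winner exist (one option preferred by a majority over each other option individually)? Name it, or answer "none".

Porto

Porto vs Queenstown: 9–7 for Porto.
Porto vs Kyoto: 9–7 for Porto.
Porto vs Reykjavik: 10–6 for Porto.
Porto beats every other option head-to-head.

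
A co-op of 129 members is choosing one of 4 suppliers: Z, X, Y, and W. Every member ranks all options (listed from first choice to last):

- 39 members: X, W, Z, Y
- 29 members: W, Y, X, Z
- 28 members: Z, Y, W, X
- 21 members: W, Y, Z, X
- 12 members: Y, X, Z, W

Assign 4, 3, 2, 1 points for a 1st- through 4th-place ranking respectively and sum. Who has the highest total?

Z: 39·2 + 29·1 + 28·4 + 21·2 + 12·2 = 285
X: 39·4 + 29·2 + 28·1 + 21·1 + 12·3 = 299
Y: 39·1 + 29·3 + 28·3 + 21·3 + 12·4 = 321
W: 39·3 + 29·4 + 28·2 + 21·4 + 12·1 = 385
W has the highest Borda score (385).

W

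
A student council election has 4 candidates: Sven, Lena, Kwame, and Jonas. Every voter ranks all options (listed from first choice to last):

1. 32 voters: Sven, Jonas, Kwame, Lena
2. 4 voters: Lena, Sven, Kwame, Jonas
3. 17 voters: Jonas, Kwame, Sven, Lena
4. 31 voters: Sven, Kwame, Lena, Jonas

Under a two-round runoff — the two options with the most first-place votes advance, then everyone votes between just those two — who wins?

Sven

Round 1 first-place votes: Sven 63, Lena 4, Kwame 0, Jonas 17.
Sven and Jonas advance.
Runoff: Sven is preferred to Jonas by 67 voters; Jonas by 17.
Sven wins the runoff.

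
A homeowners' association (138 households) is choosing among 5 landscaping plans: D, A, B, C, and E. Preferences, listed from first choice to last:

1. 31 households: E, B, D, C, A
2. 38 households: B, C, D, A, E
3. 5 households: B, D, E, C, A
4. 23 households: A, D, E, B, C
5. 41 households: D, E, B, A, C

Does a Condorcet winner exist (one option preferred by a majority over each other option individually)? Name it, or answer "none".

Checking pairwise contests:
B beats D 74–64.
D beats A 115–23.
E beats B 95–43.
D beats C 100–38.
D beats E 107–31.
Every option loses at least one head-to-head, so there is no Condorcet winner.

none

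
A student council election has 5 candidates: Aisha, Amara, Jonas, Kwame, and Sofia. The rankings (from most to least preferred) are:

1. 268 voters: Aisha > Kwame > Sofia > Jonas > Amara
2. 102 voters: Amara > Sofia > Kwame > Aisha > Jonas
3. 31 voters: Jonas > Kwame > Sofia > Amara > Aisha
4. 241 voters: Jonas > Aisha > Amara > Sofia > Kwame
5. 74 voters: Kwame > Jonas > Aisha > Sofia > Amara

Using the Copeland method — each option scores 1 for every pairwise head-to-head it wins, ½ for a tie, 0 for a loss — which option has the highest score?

Aisha: beats Amara, Jonas, Kwame, and Sofia → score 4.
Amara: loses to Aisha, Jonas, Kwame, and Sofia → score 0.
Jonas: beats Amara; loses to Aisha, Kwame, and Sofia → score 1.
Kwame: beats Amara, Jonas, and Sofia; loses to Aisha → score 3.
Sofia: beats Amara and Jonas; loses to Aisha and Kwame → score 2.
Aisha has the best pairwise record.

Aisha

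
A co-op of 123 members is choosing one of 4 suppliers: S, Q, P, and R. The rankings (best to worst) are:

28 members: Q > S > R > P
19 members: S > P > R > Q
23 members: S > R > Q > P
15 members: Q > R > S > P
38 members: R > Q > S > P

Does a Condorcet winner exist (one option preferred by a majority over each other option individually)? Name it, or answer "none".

Checking pairwise contests:
Q beats S 81–42.
R beats Q 80–43.
S beats P 123–0.
S beats R 70–53.
Every option loses at least one head-to-head, so there is no Condorcet winner.

none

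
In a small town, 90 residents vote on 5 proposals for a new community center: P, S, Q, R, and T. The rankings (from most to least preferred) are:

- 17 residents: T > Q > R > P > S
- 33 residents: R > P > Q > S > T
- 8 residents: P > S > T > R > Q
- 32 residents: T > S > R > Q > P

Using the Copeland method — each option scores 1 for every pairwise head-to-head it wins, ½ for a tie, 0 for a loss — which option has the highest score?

T

P: beats S; loses to Q, R, and T → score 1.
S: loses to P, Q, R, and T → score 0.
Q: beats P and S; loses to R and T → score 2.
R: beats P, S, and Q; loses to T → score 3.
T: beats P, S, Q, and R → score 4.
T has the best pairwise record.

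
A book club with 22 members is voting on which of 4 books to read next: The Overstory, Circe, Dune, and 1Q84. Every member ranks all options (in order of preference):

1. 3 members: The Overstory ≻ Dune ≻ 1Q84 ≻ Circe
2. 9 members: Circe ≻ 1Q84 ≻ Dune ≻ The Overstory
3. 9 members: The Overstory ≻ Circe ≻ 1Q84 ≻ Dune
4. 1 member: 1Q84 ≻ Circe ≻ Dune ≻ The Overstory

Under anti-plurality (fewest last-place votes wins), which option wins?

1Q84

Last-place votes: The Overstory 10, Circe 3, Dune 9, 1Q84 0.
1Q84 is ranked last by the fewest voters, so 1Q84 wins.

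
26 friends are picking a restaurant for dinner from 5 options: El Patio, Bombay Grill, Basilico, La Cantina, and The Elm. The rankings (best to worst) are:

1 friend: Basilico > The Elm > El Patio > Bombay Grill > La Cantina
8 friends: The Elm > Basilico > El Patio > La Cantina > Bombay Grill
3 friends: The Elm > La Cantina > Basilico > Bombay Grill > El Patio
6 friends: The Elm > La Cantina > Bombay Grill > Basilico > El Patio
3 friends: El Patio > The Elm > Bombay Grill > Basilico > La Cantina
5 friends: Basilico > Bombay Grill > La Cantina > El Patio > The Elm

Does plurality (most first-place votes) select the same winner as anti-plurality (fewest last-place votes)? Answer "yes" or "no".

no

Plurality — first-place votes: El Patio 3, Bombay Grill 0, Basilico 6, La Cantina 0, The Elm 17. Winner: The Elm.
Anti-plurality — last-place votes: El Patio 9, Bombay Grill 8, Basilico 0, La Cantina 4, The Elm 5. Winner: Basilico.
The two methods disagree.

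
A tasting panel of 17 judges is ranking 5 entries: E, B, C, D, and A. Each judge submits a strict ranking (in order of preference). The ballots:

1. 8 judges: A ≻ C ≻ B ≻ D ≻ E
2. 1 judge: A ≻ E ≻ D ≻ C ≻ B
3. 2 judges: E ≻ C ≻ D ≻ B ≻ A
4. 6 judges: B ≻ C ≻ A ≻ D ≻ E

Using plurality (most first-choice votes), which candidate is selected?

A

First-place votes: E 2, B 6, C 0, D 0, A 9.
A has the most first-place votes.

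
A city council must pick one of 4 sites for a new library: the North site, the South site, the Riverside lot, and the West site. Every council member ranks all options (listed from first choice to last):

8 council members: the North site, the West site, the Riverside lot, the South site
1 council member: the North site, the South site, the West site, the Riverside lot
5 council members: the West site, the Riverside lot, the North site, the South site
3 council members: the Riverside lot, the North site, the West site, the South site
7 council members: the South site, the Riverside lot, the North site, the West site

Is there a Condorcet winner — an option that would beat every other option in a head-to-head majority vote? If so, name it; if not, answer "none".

Checking pairwise contests:
the Riverside lot beats the North site 15–9.
the North site beats the South site 17–7.
the West site beats the Riverside lot 14–10.
the North site beats the West site 19–5.
Every option loses at least one head-to-head, so there is no Condorcet winner.

none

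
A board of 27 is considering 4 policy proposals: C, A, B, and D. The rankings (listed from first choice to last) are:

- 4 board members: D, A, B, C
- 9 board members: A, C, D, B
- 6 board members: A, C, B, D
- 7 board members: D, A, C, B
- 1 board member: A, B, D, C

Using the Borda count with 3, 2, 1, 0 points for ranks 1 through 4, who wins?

A

C: 4·0 + 9·2 + 6·2 + 7·1 + 1·0 = 37
A: 4·2 + 9·3 + 6·3 + 7·2 + 1·3 = 70
B: 4·1 + 9·0 + 6·1 + 7·0 + 1·2 = 12
D: 4·3 + 9·1 + 6·0 + 7·3 + 1·1 = 43
A has the highest Borda score (70).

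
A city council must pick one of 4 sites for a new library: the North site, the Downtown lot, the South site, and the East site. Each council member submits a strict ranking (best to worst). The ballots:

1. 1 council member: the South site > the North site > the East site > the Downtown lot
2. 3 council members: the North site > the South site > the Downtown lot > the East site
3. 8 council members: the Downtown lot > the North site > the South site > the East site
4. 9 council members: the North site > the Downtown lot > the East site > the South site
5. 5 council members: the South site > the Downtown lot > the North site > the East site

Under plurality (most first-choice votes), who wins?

First-place votes: the North site 12, the Downtown lot 8, the South site 6, the East site 0.
the North site has the most first-place votes.

the North site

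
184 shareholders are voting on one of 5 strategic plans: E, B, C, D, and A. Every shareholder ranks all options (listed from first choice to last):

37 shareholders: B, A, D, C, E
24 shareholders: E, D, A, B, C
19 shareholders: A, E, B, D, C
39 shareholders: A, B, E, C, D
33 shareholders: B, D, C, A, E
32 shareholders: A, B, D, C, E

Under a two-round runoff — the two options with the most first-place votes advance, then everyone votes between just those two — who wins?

A

Round 1 first-place votes: E 24, B 70, C 0, D 0, A 90.
A and B advance.
Runoff: A is preferred to B by 114 voters; B by 70.
A wins the runoff.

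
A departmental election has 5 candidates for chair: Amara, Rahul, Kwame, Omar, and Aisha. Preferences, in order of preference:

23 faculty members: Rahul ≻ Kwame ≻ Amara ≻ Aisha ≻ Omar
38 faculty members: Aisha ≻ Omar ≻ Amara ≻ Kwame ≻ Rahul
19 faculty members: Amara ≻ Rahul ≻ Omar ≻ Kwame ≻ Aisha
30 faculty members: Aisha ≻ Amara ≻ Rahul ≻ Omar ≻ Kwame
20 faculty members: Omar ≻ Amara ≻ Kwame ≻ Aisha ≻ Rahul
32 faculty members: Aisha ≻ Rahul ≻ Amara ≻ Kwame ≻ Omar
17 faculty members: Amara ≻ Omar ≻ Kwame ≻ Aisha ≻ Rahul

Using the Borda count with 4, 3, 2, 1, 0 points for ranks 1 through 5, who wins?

Amara

Amara: 23·2 + 38·2 + 19·4 + 30·3 + 20·3 + 32·2 + 17·4 = 480
Rahul: 23·4 + 38·0 + 19·3 + 30·2 + 20·0 + 32·3 + 17·0 = 305
Kwame: 23·3 + 38·1 + 19·1 + 30·0 + 20·2 + 32·1 + 17·2 = 232
Omar: 23·0 + 38·3 + 19·2 + 30·1 + 20·4 + 32·0 + 17·3 = 313
Aisha: 23·1 + 38·4 + 19·0 + 30·4 + 20·1 + 32·4 + 17·1 = 460
Amara has the highest Borda score (480).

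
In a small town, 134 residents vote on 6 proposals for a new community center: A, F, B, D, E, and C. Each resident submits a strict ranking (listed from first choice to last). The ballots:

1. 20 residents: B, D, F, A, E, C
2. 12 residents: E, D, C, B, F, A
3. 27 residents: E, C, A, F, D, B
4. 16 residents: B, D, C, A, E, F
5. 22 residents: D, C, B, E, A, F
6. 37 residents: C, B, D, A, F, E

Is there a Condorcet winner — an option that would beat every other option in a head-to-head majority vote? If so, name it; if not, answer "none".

none

Checking pairwise contests:
B beats A 107–27.
A beats F 102–32.
C beats B 98–36.
B beats D 73–61.
A beats E 73–61.
D beats C 70–64.
Every option loses at least one head-to-head, so there is no Condorcet winner.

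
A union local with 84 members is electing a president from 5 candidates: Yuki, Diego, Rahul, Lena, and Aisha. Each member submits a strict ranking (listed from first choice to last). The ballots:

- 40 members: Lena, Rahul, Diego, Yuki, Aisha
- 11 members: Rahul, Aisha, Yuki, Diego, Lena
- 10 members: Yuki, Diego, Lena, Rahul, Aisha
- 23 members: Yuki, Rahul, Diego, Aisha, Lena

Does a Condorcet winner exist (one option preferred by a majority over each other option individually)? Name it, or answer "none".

Checking pairwise contests:
Rahul beats Yuki 51–33.
Yuki beats Diego 44–40.
Lena beats Rahul 50–34.
Yuki beats Lena 44–40.
Yuki beats Aisha 73–11.
Every option loses at least one head-to-head, so there is no Condorcet winner.

none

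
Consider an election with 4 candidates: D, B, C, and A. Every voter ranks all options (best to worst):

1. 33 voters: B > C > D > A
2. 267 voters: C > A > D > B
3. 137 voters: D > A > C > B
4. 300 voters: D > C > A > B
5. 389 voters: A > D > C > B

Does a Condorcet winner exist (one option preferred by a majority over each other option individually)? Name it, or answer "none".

Checking pairwise contests:
A beats D 656–470.
D beats B 1093–33.
D beats C 826–300.
C beats A 600–526.
Every option loses at least one head-to-head, so there is no Condorcet winner.

none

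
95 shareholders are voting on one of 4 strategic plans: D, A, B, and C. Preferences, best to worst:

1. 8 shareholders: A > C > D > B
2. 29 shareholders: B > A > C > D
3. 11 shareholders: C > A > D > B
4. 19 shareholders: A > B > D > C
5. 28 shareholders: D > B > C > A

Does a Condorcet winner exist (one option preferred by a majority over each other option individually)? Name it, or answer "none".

B vs D: 48–47 for B.
B vs A: 57–38 for B.
B vs C: 76–19 for B.
B beats every other option head-to-head.

B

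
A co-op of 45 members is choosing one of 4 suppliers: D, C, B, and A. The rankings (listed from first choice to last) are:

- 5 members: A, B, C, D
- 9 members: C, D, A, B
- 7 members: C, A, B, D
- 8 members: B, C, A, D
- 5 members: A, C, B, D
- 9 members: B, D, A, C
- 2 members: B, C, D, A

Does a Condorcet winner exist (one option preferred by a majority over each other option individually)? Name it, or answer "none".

none

Checking pairwise contests:
C beats D 36–9.
B beats C 24–21.
A beats B 26–19.
C beats A 26–19.
Every option loses at least one head-to-head, so there is no Condorcet winner.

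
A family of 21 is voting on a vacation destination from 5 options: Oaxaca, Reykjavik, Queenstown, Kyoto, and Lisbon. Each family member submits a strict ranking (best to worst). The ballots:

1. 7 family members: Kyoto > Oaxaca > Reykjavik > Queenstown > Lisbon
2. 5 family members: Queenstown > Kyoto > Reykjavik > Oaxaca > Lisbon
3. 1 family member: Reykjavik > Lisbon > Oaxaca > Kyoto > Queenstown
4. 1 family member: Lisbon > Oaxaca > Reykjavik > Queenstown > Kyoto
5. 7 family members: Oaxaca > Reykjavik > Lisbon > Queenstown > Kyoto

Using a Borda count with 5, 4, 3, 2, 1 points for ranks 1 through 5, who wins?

Oaxaca: 7·4 + 5·2 + 1·3 + 1·4 + 7·5 = 80
Reykjavik: 7·3 + 5·3 + 1·5 + 1·3 + 7·4 = 72
Queenstown: 7·2 + 5·5 + 1·1 + 1·2 + 7·2 = 56
Kyoto: 7·5 + 5·4 + 1·2 + 1·1 + 7·1 = 65
Lisbon: 7·1 + 5·1 + 1·4 + 1·5 + 7·3 = 42
Oaxaca has the highest Borda score (80).

Oaxaca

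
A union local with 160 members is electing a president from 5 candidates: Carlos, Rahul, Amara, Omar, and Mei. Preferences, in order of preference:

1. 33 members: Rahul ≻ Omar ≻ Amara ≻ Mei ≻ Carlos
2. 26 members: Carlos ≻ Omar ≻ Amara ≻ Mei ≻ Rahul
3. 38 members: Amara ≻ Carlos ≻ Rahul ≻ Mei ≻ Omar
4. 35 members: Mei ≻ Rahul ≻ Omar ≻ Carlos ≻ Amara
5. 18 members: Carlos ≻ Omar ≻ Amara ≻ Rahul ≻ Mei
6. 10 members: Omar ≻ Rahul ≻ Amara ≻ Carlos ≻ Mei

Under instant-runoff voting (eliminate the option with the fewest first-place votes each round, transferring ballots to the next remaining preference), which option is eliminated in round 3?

Round 1: Carlos 44, Rahul 33, Amara 38, Omar 10, Mei 35. Eliminate Omar.
Round 2: Carlos 44, Rahul 43, Amara 38, Mei 35. Eliminate Mei.
Round 3: Carlos 44, Rahul 78, Amara 38. Eliminate Amara.

Amara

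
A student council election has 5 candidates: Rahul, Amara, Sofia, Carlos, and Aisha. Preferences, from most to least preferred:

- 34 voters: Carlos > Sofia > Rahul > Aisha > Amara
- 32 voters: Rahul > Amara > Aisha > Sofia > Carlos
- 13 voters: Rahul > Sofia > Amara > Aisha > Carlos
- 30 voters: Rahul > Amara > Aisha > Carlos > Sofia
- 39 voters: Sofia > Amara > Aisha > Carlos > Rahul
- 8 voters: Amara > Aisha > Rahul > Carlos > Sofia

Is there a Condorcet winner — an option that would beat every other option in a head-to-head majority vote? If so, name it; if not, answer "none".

Rahul

Rahul vs Amara: 109–47 for Rahul.
Rahul vs Sofia: 83–73 for Rahul.
Rahul vs Carlos: 83–73 for Rahul.
Rahul vs Aisha: 109–47 for Rahul.
Rahul beats every other option head-to-head.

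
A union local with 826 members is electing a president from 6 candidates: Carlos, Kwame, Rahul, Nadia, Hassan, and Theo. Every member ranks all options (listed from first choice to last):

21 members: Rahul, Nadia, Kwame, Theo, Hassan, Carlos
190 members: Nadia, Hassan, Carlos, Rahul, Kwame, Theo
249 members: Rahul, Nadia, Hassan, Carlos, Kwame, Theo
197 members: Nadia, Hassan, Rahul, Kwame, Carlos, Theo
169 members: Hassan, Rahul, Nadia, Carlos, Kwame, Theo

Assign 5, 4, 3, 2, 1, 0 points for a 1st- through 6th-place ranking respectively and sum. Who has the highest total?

Carlos: 21·0 + 190·3 + 249·2 + 197·1 + 169·2 = 1603
Kwame: 21·3 + 190·1 + 249·1 + 197·2 + 169·1 = 1065
Rahul: 21·5 + 190·2 + 249·5 + 197·3 + 169·4 = 2997
Nadia: 21·4 + 190·5 + 249·4 + 197·5 + 169·3 = 3522
Hassan: 21·1 + 190·4 + 249·3 + 197·4 + 169·5 = 3161
Theo: 21·2 + 190·0 + 249·0 + 197·0 + 169·0 = 42
Nadia has the highest Borda score (3522).

Nadia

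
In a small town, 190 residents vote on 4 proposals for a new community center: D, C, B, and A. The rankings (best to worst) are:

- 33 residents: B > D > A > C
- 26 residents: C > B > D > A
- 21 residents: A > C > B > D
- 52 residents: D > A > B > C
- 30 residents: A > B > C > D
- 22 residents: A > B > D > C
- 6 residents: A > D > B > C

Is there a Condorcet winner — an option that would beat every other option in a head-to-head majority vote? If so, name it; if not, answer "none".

none

Checking pairwise contests:
B beats D 132–58.
D beats C 113–77.
A beats B 131–59.
D beats A 111–79.
Every option loses at least one head-to-head, so there is no Condorcet winner.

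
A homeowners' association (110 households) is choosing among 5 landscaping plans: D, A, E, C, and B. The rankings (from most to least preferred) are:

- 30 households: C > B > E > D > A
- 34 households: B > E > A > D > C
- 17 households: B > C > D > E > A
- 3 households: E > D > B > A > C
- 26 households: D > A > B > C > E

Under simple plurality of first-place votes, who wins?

First-place votes: D 26, A 0, E 3, C 30, B 51.
B has the most first-place votes.

B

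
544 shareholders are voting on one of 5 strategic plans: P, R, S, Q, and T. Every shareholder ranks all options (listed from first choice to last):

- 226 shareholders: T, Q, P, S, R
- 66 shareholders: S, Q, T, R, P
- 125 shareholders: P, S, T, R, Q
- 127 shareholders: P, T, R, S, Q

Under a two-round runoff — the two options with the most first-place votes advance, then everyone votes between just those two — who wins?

T

Round 1 first-place votes: P 252, R 0, S 66, Q 0, T 226.
P and T advance.
Runoff: P is preferred to T by 252 voters; T by 292.
T wins the runoff.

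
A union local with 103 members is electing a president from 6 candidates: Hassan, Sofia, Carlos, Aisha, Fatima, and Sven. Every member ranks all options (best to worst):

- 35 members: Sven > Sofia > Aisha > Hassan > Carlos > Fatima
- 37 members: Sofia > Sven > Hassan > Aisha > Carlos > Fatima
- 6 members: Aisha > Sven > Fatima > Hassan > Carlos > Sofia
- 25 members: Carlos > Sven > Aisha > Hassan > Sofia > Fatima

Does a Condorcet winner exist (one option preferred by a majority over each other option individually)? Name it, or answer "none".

Sven

Sven vs Hassan: 103–0 for Sven.
Sven vs Sofia: 66–37 for Sven.
Sven vs Carlos: 78–25 for Sven.
Sven vs Aisha: 97–6 for Sven.
Sven vs Fatima: 103–0 for Sven.
Sven beats every other option head-to-head.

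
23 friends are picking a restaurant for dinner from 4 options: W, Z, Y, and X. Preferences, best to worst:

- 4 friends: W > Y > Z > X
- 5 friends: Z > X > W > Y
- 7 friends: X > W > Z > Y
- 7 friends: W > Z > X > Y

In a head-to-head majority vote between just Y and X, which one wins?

Voters preferring Y to X: 4; preferring X to Y: 19.
X wins the head-to-head.

X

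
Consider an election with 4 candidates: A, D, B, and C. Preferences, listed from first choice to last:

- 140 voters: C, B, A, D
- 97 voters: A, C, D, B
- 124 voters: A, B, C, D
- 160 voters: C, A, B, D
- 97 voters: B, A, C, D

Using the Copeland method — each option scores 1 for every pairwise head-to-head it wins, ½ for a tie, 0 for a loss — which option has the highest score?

A: beats D, B, and C → score 3.
D: loses to A, B, and C → score 0.
B: beats D; loses to A and C → score 1.
C: beats D and B; loses to A → score 2.
A has the best pairwise record.

A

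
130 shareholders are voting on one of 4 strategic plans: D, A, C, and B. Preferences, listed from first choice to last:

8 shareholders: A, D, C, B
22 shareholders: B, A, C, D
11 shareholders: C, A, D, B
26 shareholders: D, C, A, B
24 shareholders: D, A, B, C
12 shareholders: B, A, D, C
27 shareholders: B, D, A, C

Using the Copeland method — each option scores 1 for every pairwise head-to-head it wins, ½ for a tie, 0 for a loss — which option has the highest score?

D

D: beats A, C, and B → score 3.
A: beats C and B; loses to D → score 2.
C: loses to D, A, and B → score 0.
B: beats C; loses to D and A → score 1.
D has the best pairwise record.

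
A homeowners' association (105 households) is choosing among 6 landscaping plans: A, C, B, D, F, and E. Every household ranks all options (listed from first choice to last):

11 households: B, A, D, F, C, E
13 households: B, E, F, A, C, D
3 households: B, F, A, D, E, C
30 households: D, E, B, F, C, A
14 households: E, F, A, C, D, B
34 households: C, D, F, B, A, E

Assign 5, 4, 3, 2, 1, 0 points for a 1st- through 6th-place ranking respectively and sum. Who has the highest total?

D

A: 11·4 + 13·2 + 3·3 + 30·0 + 14·3 + 34·1 = 155
C: 11·1 + 13·1 + 3·0 + 30·1 + 14·2 + 34·5 = 252
B: 11·5 + 13·5 + 3·5 + 30·3 + 14·0 + 34·2 = 293
D: 11·3 + 13·0 + 3·2 + 30·5 + 14·1 + 34·4 = 339
F: 11·2 + 13·3 + 3·4 + 30·2 + 14·4 + 34·3 = 291
E: 11·0 + 13·4 + 3·1 + 30·4 + 14·5 + 34·0 = 245
D has the highest Borda score (339).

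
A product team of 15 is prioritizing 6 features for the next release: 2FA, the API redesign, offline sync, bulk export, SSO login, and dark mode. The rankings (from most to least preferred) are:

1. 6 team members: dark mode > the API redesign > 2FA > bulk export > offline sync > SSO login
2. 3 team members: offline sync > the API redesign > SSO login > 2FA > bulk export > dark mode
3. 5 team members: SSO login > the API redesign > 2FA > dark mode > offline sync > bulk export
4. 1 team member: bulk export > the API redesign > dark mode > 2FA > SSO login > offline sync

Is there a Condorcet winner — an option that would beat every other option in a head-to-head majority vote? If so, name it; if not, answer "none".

the API redesign vs 2FA: 15–0 for the API redesign.
the API redesign vs offline sync: 12–3 for the API redesign.
the API redesign vs bulk export: 14–1 for the API redesign.
the API redesign vs SSO login: 10–5 for the API redesign.
the API redesign vs dark mode: 9–6 for the API redesign.
the API redesign beats every other option head-to-head.

the API redesign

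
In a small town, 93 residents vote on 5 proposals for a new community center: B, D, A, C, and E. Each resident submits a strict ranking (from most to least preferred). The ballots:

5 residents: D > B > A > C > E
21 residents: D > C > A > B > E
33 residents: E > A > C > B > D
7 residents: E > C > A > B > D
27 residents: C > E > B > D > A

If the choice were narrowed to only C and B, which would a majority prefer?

C

Voters preferring C to B: 88; preferring B to C: 5.
C wins the head-to-head.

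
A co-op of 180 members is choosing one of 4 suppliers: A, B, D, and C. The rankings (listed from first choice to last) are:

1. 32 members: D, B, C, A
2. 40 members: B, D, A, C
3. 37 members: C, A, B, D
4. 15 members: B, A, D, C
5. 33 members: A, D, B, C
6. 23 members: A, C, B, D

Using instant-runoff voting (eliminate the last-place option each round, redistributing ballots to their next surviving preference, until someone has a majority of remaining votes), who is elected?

Round 1: A 56, B 55, D 32, C 37. Eliminate D.
Round 2: A 56, B 87, C 37. Eliminate C.
Round 3: A 93, B 87. A has a majority.

A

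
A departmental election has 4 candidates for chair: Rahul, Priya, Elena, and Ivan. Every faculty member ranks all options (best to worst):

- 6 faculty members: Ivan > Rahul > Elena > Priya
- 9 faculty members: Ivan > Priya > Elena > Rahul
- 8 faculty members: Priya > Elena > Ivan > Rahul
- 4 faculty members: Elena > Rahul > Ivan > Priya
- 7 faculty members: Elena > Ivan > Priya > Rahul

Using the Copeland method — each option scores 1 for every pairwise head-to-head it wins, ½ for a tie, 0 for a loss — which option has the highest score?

Elena

Rahul: loses to Priya, Elena, and Ivan → score 0.
Priya: beats Rahul; ties Elena; loses to Ivan → score 1.5.
Elena: beats Rahul and Ivan; ties Priya → score 2.5.
Ivan: beats Rahul and Priya; loses to Elena → score 2.
Elena has the best pairwise record.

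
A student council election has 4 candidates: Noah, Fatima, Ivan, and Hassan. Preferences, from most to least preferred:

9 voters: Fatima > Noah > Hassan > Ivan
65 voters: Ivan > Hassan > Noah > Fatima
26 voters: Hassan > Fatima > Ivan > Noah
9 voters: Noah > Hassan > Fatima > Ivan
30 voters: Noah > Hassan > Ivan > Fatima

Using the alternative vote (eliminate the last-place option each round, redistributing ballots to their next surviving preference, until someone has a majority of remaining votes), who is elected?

Ivan

Round 1: Noah 39, Fatima 9, Ivan 65, Hassan 26. Eliminate Fatima.
Round 2: Noah 48, Ivan 65, Hassan 26. Eliminate Hassan.
Round 3: Noah 48, Ivan 91. Ivan has a majority.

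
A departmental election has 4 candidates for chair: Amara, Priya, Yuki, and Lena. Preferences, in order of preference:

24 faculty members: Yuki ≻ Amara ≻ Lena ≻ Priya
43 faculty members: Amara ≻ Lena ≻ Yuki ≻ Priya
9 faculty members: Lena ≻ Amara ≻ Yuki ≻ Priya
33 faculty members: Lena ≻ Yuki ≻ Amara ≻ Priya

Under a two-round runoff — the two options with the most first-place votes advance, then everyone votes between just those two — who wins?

Amara

Round 1 first-place votes: Amara 43, Priya 0, Yuki 24, Lena 42.
Amara and Lena advance.
Runoff: Amara is preferred to Lena by 67 voters; Lena by 42.
Amara wins the runoff.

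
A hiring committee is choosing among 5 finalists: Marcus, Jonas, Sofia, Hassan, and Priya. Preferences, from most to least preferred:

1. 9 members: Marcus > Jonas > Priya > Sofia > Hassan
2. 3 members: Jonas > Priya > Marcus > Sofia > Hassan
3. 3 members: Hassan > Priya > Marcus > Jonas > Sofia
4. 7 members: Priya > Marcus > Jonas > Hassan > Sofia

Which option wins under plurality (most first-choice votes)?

First-place votes: Marcus 9, Jonas 3, Sofia 0, Hassan 3, Priya 7.
Marcus has the most first-place votes.

Marcus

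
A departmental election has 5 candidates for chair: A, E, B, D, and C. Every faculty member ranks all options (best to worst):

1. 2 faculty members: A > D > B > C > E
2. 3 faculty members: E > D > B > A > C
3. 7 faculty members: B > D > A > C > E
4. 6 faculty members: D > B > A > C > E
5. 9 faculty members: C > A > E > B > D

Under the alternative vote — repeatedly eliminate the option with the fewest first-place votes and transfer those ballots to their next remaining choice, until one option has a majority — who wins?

Round 1: A 2, E 3, B 7, D 6, C 9. Eliminate A.
Round 2: E 3, B 7, D 8, C 9. Eliminate E.
Round 3: B 7, D 11, C 9. Eliminate B.
Round 4: D 18, C 9. D has a majority.

D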